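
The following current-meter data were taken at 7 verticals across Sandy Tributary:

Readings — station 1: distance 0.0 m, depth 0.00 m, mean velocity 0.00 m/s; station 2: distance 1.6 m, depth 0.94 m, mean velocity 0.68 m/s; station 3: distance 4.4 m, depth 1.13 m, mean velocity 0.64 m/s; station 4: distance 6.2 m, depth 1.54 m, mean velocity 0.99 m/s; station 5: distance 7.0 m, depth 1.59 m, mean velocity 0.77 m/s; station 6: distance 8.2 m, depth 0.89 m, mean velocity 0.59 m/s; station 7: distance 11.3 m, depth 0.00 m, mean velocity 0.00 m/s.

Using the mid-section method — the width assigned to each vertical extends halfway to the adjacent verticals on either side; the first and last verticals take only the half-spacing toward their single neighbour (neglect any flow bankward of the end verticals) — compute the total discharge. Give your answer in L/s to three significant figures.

w_2 = (4.4 − 0.0)/2 = 2.2 m; q_2 = 0.68 × 0.94 × 2.2 = 1.406 m³/s
w_3 = (6.2 − 1.6)/2 = 2.3 m; q_3 = 0.64 × 1.13 × 2.3 = 1.663 m³/s
w_4 = (7.0 − 4.4)/2 = 1.3 m; q_4 = 0.99 × 1.54 × 1.3 = 1.982 m³/s
w_5 = (8.2 − 6.2)/2 = 1 m; q_5 = 0.77 × 1.59 × 1 = 1.224 m³/s
w_6 = (11.3 − 7.0)/2 = 2.15 m; q_6 = 0.59 × 0.89 × 2.15 = 1.129 m³/s
Stations 1, 7 contribute zero (depth or velocity is 0).
Q = Σ qᵢ = 7.405 m³/s
= 7.405 × 1000 = 7405 L/s

7400 L/s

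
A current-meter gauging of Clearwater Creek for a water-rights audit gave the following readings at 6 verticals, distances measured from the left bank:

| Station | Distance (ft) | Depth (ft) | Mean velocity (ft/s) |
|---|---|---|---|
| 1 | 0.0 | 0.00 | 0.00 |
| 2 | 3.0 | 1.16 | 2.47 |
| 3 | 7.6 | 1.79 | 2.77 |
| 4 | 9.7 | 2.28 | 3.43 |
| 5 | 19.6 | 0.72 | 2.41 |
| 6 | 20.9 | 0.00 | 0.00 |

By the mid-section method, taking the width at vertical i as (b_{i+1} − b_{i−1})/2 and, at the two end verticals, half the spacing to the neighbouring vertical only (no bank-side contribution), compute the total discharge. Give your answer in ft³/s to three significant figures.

84.1 ft³/s

w_2 = (7.6 − 0.0)/2 = 3.8 ft; q_2 = 2.47 × 1.16 × 3.8 = 10.89 ft³/s
w_3 = (9.7 − 3.0)/2 = 3.35 ft; q_3 = 2.77 × 1.79 × 3.35 = 16.61 ft³/s
w_4 = (19.6 − 7.6)/2 = 6 ft; q_4 = 3.43 × 2.28 × 6 = 46.92 ft³/s
w_5 = (20.9 − 9.7)/2 = 5.6 ft; q_5 = 2.41 × 0.72 × 5.6 = 9.717 ft³/s
Stations 1, 6 contribute zero (depth or velocity is 0).
Q = Σ qᵢ = 84.14 ft³/s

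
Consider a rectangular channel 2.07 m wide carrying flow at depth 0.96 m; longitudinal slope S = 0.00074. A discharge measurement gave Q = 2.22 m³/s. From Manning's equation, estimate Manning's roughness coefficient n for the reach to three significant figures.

A = b·y = 2.07 × 0.96 = 1.987 m²
P = b + 2y = 2.07 + 2×0.96 = 3.990 m
R = A/P = 1.987/3.990 = 0.4980 m
n = (1/Q)·A·R^(2/3)·S^(1/2) = (1/2.22) × 1.987 × 0.6283 × 0.02720 = 0.01530

0.0153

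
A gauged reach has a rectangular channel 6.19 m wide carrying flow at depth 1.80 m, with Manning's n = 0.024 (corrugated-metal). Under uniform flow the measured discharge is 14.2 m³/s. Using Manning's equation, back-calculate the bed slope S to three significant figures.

A = b·y = 6.19 × 1.80 = 11.14 m²
P = b + 2y = 6.19 + 2×1.80 = 9.790 m
R = A/P = 11.14/9.790 = 1.138 m
S = (Q·n / (1·A·R^(2/3)))² = (14.2×0.024 / (1×11.14×1.090))² = 0.0007873

0.000787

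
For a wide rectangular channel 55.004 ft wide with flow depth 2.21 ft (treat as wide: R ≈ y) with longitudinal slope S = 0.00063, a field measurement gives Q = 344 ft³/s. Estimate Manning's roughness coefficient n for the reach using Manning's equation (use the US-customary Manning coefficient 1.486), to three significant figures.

0.0224

A = b·y = 55.004 × 2.21 = 121.6 ft²
Wide channel: R ≈ y = 2.21 ft
n = (1.486/Q)·A·R^(2/3)·S^(1/2) = (1.486/344) × 121.6 × 1.697 × 0.02510 = 0.02236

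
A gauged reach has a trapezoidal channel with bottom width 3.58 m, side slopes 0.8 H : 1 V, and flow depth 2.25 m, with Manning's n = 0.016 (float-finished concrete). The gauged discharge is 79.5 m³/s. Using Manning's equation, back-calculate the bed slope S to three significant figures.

0.00782

A = (b + z·y)·y = (3.58 + 0.8×2.25)×2.25 = 12.11 m²
P = b + 2y√(1+z²) = 3.58 + 2×2.25×√(1+0.8²) = 9.343 m
R = A/P = 12.11/9.343 = 1.296 m
S = (Q·n / (1·A·R^(2/3)))² = (79.5×0.016 / (1×12.11×1.188))² = 0.007817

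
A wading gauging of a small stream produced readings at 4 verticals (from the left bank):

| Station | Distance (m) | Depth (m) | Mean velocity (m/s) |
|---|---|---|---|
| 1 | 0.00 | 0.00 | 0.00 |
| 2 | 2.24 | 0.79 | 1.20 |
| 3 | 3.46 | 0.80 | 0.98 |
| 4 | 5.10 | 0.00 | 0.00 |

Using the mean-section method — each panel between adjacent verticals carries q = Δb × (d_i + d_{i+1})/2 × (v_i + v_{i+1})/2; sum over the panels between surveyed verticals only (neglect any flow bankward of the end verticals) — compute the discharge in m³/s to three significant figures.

1.91 m³/s

Panel 1-2: Δb = 2.24 m, d̄ = (0.00+0.79)/2 = 0.395, v̄ = (0.00+1.20)/2 = 0.6 → q = 2.24×0.395×0.6 = 0.5309 m³/s
Panel 2-3: Δb = 1.22 m, d̄ = (0.79+0.80)/2 = 0.795, v̄ = (1.20+0.98)/2 = 1.09 → q = 1.22×0.795×1.09 = 1.057 m³/s
Panel 3-4: Δb = 1.64 m, d̄ = (0.80+0.00)/2 = 0.4, v̄ = (0.98+0.00)/2 = 0.49 → q = 1.64×0.4×0.49 = 0.3214 m³/s
Q = Σ q = 1.910 m³/s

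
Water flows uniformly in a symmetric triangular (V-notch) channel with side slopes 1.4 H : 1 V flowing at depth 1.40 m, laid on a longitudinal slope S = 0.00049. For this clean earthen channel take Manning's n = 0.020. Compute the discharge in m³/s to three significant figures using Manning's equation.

2.09 m³/s

A = z·y² = 1.4×1.40² = 2.744 m²
P = 2y√(1+z²) = 2×1.40×√(1+1.4²) = 4.817 m
R = A/P = 2.744/4.817 = 0.5696 m
Q = (1/n)·A·R^(2/3)·S^(1/2) = (1/0.020) × 2.744 × 0.5696^(2/3) × 0.00049^(1/2) = 2.087 m³/s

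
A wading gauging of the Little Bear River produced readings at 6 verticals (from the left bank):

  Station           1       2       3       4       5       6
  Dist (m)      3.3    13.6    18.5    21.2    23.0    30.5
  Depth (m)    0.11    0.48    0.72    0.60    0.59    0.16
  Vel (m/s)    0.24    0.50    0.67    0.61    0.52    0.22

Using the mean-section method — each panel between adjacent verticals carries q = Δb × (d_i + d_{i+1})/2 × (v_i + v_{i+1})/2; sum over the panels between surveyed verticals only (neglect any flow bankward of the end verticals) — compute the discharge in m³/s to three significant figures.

Panel 1-2: Δb = 10.3 m, d̄ = (0.11+0.48)/2 = 0.295, v̄ = (0.24+0.50)/2 = 0.37 → q = 10.3×0.295×0.37 = 1.124 m³/s
Panel 2-3: Δb = 4.9 m, d̄ = (0.48+0.72)/2 = 0.6, v̄ = (0.50+0.67)/2 = 0.585 → q = 4.9×0.6×0.585 = 1.720 m³/s
Panel 3-4: Δb = 2.7 m, d̄ = (0.72+0.60)/2 = 0.66, v̄ = (0.67+0.61)/2 = 0.64 → q = 2.7×0.66×0.64 = 1.140 m³/s
Panel 4-5: Δb = 1.8 m, d̄ = (0.60+0.59)/2 = 0.595, v̄ = (0.61+0.52)/2 = 0.565 → q = 1.8×0.595×0.565 = 0.6051 m³/s
Panel 5-6: Δb = 7.5 m, d̄ = (0.59+0.16)/2 = 0.375, v̄ = (0.52+0.22)/2 = 0.37 → q = 7.5×0.375×0.37 = 1.041 m³/s
Q = Σ q = 5.630 m³/s

5.63 m³/s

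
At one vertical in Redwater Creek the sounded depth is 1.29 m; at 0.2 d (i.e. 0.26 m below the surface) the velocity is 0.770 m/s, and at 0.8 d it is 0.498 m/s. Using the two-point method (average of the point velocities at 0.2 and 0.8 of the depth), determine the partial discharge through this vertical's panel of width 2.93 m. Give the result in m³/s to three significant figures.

2.40 m³/s

v̄ = (0.770 + 0.498) / 2 = 0.6340 m/s
q = v̄ × d × w = 0.6340 × 1.29 × 2.93 = 2.396 m³/s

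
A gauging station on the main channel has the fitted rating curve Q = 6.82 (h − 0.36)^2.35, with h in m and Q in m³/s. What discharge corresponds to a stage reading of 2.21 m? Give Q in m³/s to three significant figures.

28.9 m³/s

Q = 6.82 × (2.21 − 0.36)^2.35 = 6.82 × 1.85^2.35 = 28.95 m³/s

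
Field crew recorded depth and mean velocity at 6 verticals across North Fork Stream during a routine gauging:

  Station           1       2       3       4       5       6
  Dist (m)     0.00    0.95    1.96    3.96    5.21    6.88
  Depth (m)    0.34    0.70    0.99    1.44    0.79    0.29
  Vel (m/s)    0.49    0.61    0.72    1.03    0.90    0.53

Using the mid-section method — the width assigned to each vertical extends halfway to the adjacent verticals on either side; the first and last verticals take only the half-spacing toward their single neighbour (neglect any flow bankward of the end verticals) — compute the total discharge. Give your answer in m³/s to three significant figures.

5.15 m³/s

w_1 = (0.95 − 0.00)/2 = 0.475 m; q_1 = 0.49 × 0.34 × 0.475 = 0.07914 m³/s
w_2 = (1.96 − 0.00)/2 = 0.98 m; q_2 = 0.61 × 0.70 × 0.98 = 0.4185 m³/s
w_3 = (3.96 − 0.95)/2 = 1.505 m; q_3 = 0.72 × 0.99 × 1.505 = 1.073 m³/s
w_4 = (5.21 − 1.96)/2 = 1.625 m; q_4 = 1.03 × 1.44 × 1.625 = 2.410 m³/s
w_5 = (6.88 − 3.96)/2 = 1.46 m; q_5 = 0.90 × 0.79 × 1.46 = 1.038 m³/s
w_6 = (6.88 − 5.21)/2 = 0.835 m; q_6 = 0.53 × 0.29 × 0.835 = 0.1283 m³/s
Q = Σ qᵢ = 5.147 m³/s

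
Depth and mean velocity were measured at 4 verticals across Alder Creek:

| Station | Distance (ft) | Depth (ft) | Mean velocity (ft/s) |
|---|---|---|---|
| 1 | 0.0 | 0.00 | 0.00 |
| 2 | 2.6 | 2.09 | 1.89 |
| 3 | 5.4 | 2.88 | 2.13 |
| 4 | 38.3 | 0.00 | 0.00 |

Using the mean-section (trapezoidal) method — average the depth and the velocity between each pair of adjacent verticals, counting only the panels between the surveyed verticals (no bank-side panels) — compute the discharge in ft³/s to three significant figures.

67.0 ft³/s

Panel 1-2: Δb = 2.6 ft, d̄ = (0.00+2.09)/2 = 1.045, v̄ = (0.00+1.89)/2 = 0.945 → q = 2.6×1.045×0.945 = 2.568 ft³/s
Panel 2-3: Δb = 2.8 ft, d̄ = (2.09+2.88)/2 = 2.485, v̄ = (1.89+2.13)/2 = 2.01 → q = 2.8×2.485×2.01 = 13.99 ft³/s
Panel 3-4: Δb = 32.9 ft, d̄ = (2.88+0.00)/2 = 1.44, v̄ = (2.13+0.00)/2 = 1.065 → q = 32.9×1.44×1.065 = 50.46 ft³/s
Q = Σ q = 67.01 ft³/s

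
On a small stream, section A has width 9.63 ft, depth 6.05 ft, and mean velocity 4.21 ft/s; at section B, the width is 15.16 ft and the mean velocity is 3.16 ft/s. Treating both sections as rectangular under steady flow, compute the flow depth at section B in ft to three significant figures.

5.12 ft

Q = A₁V₁ = (9.63×6.05) × 4.21 = 245.3 ft³/s
d₂ = Q/(b₂ V₂) = 245.3/(15.16×3.16) = 5.120 ft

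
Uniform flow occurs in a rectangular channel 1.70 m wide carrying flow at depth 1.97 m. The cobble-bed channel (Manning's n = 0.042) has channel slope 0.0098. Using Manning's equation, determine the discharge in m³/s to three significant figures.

A = b·y = 1.70 × 1.97 = 3.349 m²
P = b + 2y = 1.70 + 2×1.97 = 5.640 m
R = A/P = 3.349/5.640 = 0.5938 m
Q = (1/n)·A·R^(2/3)·S^(1/2) = (1/0.042) × 3.349 × 0.5938^(2/3) × 0.0098^(1/2) = 5.577 m³/s

5.58 m³/s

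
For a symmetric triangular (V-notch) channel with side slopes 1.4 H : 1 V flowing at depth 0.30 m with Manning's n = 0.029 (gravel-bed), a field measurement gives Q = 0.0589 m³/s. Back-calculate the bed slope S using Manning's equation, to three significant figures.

A = z·y² = 1.4×0.30² = 0.1260 m²
P = 2y√(1+z²) = 2×0.30×√(1+1.4²) = 1.032 m
R = A/P = 0.1260/1.032 = 0.1221 m
S = (Q·n / (1·A·R^(2/3)))² = (0.0589×0.029 / (1×0.1260×0.2461))² = 0.003035

0.00304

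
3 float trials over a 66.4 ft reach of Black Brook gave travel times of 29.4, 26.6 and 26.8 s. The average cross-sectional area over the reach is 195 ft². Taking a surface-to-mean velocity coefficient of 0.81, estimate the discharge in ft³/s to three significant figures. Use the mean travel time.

t̄ = (29.4 + 26.6 + 26.8) / 3 = 27.6 s
v_surface = L / t̄ = 66.4 / 27.6 = 2.406 ft/s
v_mean = 0.81 × 2.406 = 1.949 ft/s
Q = A × v_mean = 195 × 1.949 = 380.0 ft³/s

380 ft³/s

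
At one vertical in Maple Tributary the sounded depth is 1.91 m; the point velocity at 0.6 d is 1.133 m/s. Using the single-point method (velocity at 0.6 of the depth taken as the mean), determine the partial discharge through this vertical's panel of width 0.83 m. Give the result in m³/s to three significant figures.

1.80 m³/s

v̄ = v₀.₆ = 1.133 m/s
q = v̄ × d × w = 1.133 × 1.91 × 0.83 = 1.796 m³/s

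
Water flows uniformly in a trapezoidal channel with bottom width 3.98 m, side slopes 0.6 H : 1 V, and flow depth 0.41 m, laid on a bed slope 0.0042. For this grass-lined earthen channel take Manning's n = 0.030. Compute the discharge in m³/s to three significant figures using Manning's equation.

A = (b + z·y)·y = (3.98 + 0.6×0.41)×0.41 = 1.733 m²
P = b + 2y√(1+z²) = 3.98 + 2×0.41×√(1+0.6²) = 4.936 m
R = A/P = 1.733/4.936 = 0.3510 m
Q = (1/n)·A·R^(2/3)·S^(1/2) = (1/0.030) × 1.733 × 0.3510^(2/3) × 0.0042^(1/2) = 1.862 m³/s

1.86 m³/s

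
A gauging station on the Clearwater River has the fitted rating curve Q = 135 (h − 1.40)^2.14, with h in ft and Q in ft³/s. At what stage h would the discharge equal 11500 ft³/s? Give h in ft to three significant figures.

h − h₀ = (Q/C)^(1/b) = (11500/135)^(1/2.14) = 7.981 ft
h = 1.40 + 7.981 = 9.381 ft

9.38 ft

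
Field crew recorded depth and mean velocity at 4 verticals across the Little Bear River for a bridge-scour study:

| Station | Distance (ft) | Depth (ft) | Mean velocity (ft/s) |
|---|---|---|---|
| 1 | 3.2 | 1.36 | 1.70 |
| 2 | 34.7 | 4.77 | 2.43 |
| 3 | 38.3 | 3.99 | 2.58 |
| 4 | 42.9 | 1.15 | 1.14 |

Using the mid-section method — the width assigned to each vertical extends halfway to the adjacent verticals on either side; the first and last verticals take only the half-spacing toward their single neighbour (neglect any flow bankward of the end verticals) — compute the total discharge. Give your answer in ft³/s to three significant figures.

w_1 = (34.7 − 3.2)/2 = 15.75 ft; q_1 = 1.70 × 1.36 × 15.75 = 36.41 ft³/s
w_2 = (38.3 − 3.2)/2 = 17.55 ft; q_2 = 2.43 × 4.77 × 17.55 = 203.4 ft³/s
w_3 = (42.9 − 34.7)/2 = 4.1 ft; q_3 = 2.58 × 3.99 × 4.1 = 42.21 ft³/s
w_4 = (42.9 − 38.3)/2 = 2.3 ft; q_4 = 1.14 × 1.15 × 2.3 = 3.015 ft³/s
Q = Σ qᵢ = 285.1 ft³/s

285 ft³/s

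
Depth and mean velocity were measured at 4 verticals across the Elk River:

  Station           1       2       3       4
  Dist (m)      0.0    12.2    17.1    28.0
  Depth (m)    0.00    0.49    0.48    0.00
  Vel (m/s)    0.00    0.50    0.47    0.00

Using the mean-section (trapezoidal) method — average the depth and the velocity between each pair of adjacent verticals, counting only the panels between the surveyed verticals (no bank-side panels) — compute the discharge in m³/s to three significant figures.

Panel 1-2: Δb = 12.2 m, d̄ = (0.00+0.49)/2 = 0.245, v̄ = (0.00+0.50)/2 = 0.25 → q = 12.2×0.245×0.25 = 0.7473 m³/s
Panel 2-3: Δb = 4.9 m, d̄ = (0.49+0.48)/2 = 0.485, v̄ = (0.50+0.47)/2 = 0.485 → q = 4.9×0.485×0.485 = 1.153 m³/s
Panel 3-4: Δb = 10.9 m, d̄ = (0.48+0.00)/2 = 0.24, v̄ = (0.47+0.00)/2 = 0.235 → q = 10.9×0.24×0.235 = 0.6148 m³/s
Q = Σ q = 2.515 m³/s

2.51 m³/s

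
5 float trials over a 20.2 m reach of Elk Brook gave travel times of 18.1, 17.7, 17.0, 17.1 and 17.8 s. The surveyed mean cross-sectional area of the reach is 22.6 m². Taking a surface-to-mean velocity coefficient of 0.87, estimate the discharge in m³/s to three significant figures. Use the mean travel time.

22.6 m³/s

t̄ = (18.1 + 17.7 + 17.0 + 17.1 + 17.8) / 5 = 17.54 s
v_surface = L / t̄ = 20.2 / 17.54 = 1.152 m/s
v_mean = 0.87 × 1.152 = 1.002 m/s
Q = A × v_mean = 22.6 × 1.002 = 22.64 m³/s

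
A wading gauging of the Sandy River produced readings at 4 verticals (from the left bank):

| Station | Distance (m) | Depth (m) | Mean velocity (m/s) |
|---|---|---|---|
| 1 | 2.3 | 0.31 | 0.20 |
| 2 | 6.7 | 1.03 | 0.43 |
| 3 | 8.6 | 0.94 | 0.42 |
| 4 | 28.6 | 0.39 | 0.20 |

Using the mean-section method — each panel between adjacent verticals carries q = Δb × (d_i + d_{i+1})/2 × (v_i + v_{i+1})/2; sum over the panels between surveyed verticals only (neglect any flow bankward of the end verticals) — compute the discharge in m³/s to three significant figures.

Panel 1-2: Δb = 4.4 m, d̄ = (0.31+1.03)/2 = 0.67, v̄ = (0.20+0.43)/2 = 0.315 → q = 4.4×0.67×0.315 = 0.9286 m³/s
Panel 2-3: Δb = 1.9 m, d̄ = (1.03+0.94)/2 = 0.985, v̄ = (0.43+0.42)/2 = 0.425 → q = 1.9×0.985×0.425 = 0.7954 m³/s
Panel 3-4: Δb = 20 m, d̄ = (0.94+0.39)/2 = 0.665, v̄ = (0.42+0.20)/2 = 0.31 → q = 20×0.665×0.31 = 4.123 m³/s
Q = Σ q = 5.847 m³/s

5.85 m³/s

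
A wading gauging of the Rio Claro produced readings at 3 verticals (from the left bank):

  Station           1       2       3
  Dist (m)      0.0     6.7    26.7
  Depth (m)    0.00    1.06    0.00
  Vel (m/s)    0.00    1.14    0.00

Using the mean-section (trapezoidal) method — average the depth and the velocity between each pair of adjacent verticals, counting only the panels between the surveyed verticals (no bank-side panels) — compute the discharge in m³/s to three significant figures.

Panel 1-2: Δb = 6.7 m, d̄ = (0.00+1.06)/2 = 0.53, v̄ = (0.00+1.14)/2 = 0.57 → q = 6.7×0.53×0.57 = 2.024 m³/s
Panel 2-3: Δb = 20 m, d̄ = (1.06+0.00)/2 = 0.53, v̄ = (1.14+0.00)/2 = 0.57 → q = 20×0.53×0.57 = 6.042 m³/s
Q = Σ q = 8.066 m³/s

8.07 m³/s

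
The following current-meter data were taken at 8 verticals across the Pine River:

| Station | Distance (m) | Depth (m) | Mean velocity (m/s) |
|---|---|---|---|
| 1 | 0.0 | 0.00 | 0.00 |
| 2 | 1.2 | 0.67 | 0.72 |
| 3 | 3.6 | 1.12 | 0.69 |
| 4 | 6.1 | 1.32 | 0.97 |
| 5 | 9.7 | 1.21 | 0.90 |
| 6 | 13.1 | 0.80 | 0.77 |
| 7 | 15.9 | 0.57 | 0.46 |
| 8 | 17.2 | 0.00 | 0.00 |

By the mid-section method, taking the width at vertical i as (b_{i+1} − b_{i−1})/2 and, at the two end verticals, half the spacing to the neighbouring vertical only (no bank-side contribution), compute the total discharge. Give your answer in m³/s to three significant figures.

w_2 = (3.6 − 0.0)/2 = 1.8 m; q_2 = 0.72 × 0.67 × 1.8 = 0.8683 m³/s
w_3 = (6.1 − 1.2)/2 = 2.45 m; q_3 = 0.69 × 1.12 × 2.45 = 1.893 m³/s
w_4 = (9.7 − 3.6)/2 = 3.05 m; q_4 = 0.97 × 1.32 × 3.05 = 3.905 m³/s
w_5 = (13.1 − 6.1)/2 = 3.5 m; q_5 = 0.90 × 1.21 × 3.5 = 3.812 m³/s
w_6 = (15.9 − 9.7)/2 = 3.1 m; q_6 = 0.77 × 0.80 × 3.1 = 1.910 m³/s
w_7 = (17.2 − 13.1)/2 = 2.05 m; q_7 = 0.46 × 0.57 × 2.05 = 0.5375 m³/s
Stations 1, 8 contribute zero (depth or velocity is 0).
Q = Σ qᵢ = 12.93 m³/s

12.9 m³/s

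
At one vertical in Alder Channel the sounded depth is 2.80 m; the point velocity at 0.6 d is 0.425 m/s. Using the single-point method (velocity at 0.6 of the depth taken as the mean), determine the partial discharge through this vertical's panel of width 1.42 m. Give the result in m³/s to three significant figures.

1.69 m³/s

v̄ = v₀.₆ = 0.425 m/s
q = v̄ × d × w = 0.4250 × 2.80 × 1.42 = 1.690 m³/s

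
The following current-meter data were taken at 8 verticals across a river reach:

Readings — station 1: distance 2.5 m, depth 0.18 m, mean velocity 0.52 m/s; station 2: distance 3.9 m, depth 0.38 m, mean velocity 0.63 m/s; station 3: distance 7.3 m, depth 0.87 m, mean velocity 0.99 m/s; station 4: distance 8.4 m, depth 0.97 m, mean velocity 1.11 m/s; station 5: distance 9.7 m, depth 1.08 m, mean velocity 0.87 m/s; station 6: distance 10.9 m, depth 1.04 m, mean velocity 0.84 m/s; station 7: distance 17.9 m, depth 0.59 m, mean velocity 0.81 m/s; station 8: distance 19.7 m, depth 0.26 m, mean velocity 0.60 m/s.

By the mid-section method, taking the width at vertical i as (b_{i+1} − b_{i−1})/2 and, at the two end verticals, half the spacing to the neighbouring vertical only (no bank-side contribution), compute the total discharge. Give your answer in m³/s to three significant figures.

10.9 m³/s

w_1 = (3.9 − 2.5)/2 = 0.7 m; q_1 = 0.52 × 0.18 × 0.7 = 0.06552 m³/s
w_2 = (7.3 − 2.5)/2 = 2.4 m; q_2 = 0.63 × 0.38 × 2.4 = 0.5746 m³/s
w_3 = (8.4 − 3.9)/2 = 2.25 m; q_3 = 0.99 × 0.87 × 2.25 = 1.938 m³/s
w_4 = (9.7 − 7.3)/2 = 1.2 m; q_4 = 1.11 × 0.97 × 1.2 = 1.292 m³/s
w_5 = (10.9 − 8.4)/2 = 1.25 m; q_5 = 0.87 × 1.08 × 1.25 = 1.175 m³/s
w_6 = (17.9 − 9.7)/2 = 4.1 m; q_6 = 0.84 × 1.04 × 4.1 = 3.582 m³/s
w_7 = (19.7 − 10.9)/2 = 4.4 m; q_7 = 0.81 × 0.59 × 4.4 = 2.103 m³/s
w_8 = (19.7 − 17.9)/2 = 0.9 m; q_8 = 0.60 × 0.26 × 0.9 = 0.1404 m³/s
Q = Σ qᵢ = 10.87 m³/s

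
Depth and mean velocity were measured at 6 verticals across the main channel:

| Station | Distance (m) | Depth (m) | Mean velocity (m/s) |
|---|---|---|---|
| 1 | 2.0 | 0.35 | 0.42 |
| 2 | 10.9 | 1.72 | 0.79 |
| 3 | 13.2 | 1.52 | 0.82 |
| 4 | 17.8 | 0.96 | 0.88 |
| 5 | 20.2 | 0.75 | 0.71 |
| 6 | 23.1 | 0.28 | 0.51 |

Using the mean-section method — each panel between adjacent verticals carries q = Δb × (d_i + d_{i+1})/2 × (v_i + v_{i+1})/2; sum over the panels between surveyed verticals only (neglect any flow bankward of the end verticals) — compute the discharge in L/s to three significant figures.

16000 L/s

Panel 1-2: Δb = 8.9 m, d̄ = (0.35+1.72)/2 = 1.035, v̄ = (0.42+0.79)/2 = 0.605 → q = 8.9×1.035×0.605 = 5.573 m³/s
Panel 2-3: Δb = 2.3 m, d̄ = (1.72+1.52)/2 = 1.62, v̄ = (0.79+0.82)/2 = 0.805 → q = 2.3×1.62×0.805 = 2.999 m³/s
Panel 3-4: Δb = 4.6 m, d̄ = (1.52+0.96)/2 = 1.24, v̄ = (0.82+0.88)/2 = 0.85 → q = 4.6×1.24×0.85 = 4.848 m³/s
Panel 4-5: Δb = 2.4 m, d̄ = (0.96+0.75)/2 = 0.855, v̄ = (0.88+0.71)/2 = 0.795 → q = 2.4×0.855×0.795 = 1.631 m³/s
Panel 5-6: Δb = 2.9 m, d̄ = (0.75+0.28)/2 = 0.515, v̄ = (0.71+0.51)/2 = 0.61 → q = 2.9×0.515×0.61 = 0.9110 m³/s
Q = Σ q = 15.96 m³/s
= 15.96 × 1000 = 15960 L/s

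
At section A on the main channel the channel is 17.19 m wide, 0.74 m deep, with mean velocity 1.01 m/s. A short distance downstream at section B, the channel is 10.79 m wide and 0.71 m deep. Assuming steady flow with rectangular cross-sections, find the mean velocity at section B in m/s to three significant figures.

1.68 m/s

Q = A₁V₁ = (17.19×0.74) × 1.01 = 12.85 m³/s
A₂ = 10.79 × 0.71 = 7.661 m²
V₂ = Q/A₂ = 12.85/7.661 = 1.677 m/s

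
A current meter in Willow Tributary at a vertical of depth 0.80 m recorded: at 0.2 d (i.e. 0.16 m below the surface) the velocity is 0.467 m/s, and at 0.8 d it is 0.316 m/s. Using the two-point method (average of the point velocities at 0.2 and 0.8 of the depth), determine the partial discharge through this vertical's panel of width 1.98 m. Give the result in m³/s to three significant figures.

v̄ = (0.467 + 0.316) / 2 = 0.3915 m/s
q = v̄ × d × w = 0.3915 × 0.80 × 1.98 = 0.6201 m³/s

0.620 m³/s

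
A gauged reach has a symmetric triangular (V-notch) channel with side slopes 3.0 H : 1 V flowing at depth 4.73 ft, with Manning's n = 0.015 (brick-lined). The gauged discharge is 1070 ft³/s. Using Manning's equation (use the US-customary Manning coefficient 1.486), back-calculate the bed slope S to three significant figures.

A = z·y² = 3.0×4.73² = 67.12 ft²
P = 2y√(1+z²) = 2×4.73×√(1+3.0²) = 29.92 ft
R = A/P = 67.12/29.92 = 2.244 ft
S = (Q·n / (1.486·A·R^(2/3)))² = (1070×0.015 / (1.486×67.12×1.714))² = 0.008816

0.00882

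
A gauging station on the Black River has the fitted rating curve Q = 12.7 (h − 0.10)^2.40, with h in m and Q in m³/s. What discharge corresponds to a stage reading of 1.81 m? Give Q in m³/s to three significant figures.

46.0 m³/s

Q = 12.7 × (1.81 − 0.10)^2.40 = 12.7 × 1.71^2.40 = 46.03 m³/s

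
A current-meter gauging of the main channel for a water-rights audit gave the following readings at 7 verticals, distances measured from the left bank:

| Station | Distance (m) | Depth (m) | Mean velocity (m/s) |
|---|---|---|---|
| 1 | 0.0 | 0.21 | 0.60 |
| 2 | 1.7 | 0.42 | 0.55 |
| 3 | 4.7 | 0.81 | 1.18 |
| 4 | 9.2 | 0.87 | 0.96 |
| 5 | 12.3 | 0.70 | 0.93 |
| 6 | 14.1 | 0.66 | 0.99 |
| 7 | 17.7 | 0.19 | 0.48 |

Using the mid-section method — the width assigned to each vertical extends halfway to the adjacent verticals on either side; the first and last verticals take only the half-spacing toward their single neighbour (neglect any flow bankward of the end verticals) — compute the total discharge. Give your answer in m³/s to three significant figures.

w_1 = (1.7 − 0.0)/2 = 0.85 m; q_1 = 0.60 × 0.21 × 0.85 = 0.1071 m³/s
w_2 = (4.7 − 0.0)/2 = 2.35 m; q_2 = 0.55 × 0.42 × 2.35 = 0.5429 m³/s
w_3 = (9.2 − 1.7)/2 = 3.75 m; q_3 = 1.18 × 0.81 × 3.75 = 3.584 m³/s
w_4 = (12.3 − 4.7)/2 = 3.8 m; q_4 = 0.96 × 0.87 × 3.8 = 3.174 m³/s
w_5 = (14.1 − 9.2)/2 = 2.45 m; q_5 = 0.93 × 0.70 × 2.45 = 1.595 m³/s
w_6 = (17.7 − 12.3)/2 = 2.7 m; q_6 = 0.99 × 0.66 × 2.7 = 1.764 m³/s
w_7 = (17.7 − 14.1)/2 = 1.8 m; q_7 = 0.48 × 0.19 × 1.8 = 0.1642 m³/s
Q = Σ qᵢ = 10.93 m³/s

10.9 m³/s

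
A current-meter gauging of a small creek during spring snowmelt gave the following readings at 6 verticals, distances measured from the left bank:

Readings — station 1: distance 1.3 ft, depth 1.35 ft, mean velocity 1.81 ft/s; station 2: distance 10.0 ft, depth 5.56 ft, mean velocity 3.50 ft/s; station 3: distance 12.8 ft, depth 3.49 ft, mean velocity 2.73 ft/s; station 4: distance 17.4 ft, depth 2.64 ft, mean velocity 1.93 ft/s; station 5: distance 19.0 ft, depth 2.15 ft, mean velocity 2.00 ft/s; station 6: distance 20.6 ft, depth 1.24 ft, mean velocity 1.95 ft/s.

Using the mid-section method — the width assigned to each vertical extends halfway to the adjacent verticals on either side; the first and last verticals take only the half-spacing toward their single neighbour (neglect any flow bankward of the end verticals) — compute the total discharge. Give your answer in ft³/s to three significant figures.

w_1 = (10.0 − 1.3)/2 = 4.35 ft; q_1 = 1.81 × 1.35 × 4.35 = 10.63 ft³/s
w_2 = (12.8 − 1.3)/2 = 5.75 ft; q_2 = 3.50 × 5.56 × 5.75 = 111.9 ft³/s
w_3 = (17.4 − 10.0)/2 = 3.7 ft; q_3 = 2.73 × 3.49 × 3.7 = 35.25 ft³/s
w_4 = (19.0 − 12.8)/2 = 3.1 ft; q_4 = 1.93 × 2.64 × 3.1 = 15.80 ft³/s
w_5 = (20.6 − 17.4)/2 = 1.6 ft; q_5 = 2.00 × 2.15 × 1.6 = 6.880 ft³/s
w_6 = (20.6 − 19.0)/2 = 0.8 ft; q_6 = 1.95 × 1.24 × 0.8 = 1.934 ft³/s
Q = Σ qᵢ = 182.4 ft³/s

182 ft³/s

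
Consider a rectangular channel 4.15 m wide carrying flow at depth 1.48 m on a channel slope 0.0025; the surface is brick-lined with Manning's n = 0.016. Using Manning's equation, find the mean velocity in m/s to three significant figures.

2.83 m/s

A = b·y = 4.15 × 1.48 = 6.142 m²
P = b + 2y = 4.15 + 2×1.48 = 7.110 m
R = A/P = 6.142/7.110 = 0.8639 m
Q = (1/n)·A·R^(2/3)·S^(1/2) = (1/0.016) × 6.142 × 0.8639^(2/3) × 0.0025^(1/2) = 17.41 m³/s
V = Q/A = 17.41/6.142 = 2.835 m/s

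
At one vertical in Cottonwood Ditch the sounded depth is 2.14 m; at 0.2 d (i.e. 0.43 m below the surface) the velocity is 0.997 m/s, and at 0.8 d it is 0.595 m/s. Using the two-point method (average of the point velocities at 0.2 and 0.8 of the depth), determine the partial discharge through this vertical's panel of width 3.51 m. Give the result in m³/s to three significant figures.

v̄ = (0.997 + 0.595) / 2 = 0.7960 m/s
q = v̄ × d × w = 0.7960 × 2.14 × 3.51 = 5.979 m³/s

5.98 m³/s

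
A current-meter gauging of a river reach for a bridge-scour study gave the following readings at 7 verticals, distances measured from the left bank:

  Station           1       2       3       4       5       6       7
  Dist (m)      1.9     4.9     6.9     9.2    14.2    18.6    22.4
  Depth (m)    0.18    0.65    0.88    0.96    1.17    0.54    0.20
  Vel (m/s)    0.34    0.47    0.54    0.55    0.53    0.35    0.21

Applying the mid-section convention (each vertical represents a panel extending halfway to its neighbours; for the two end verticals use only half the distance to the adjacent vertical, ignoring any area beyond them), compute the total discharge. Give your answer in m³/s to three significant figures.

7.57 m³/s

w_1 = (4.9 − 1.9)/2 = 1.5 m; q_1 = 0.34 × 0.18 × 1.5 = 0.09180 m³/s
w_2 = (6.9 − 1.9)/2 = 2.5 m; q_2 = 0.47 × 0.65 × 2.5 = 0.7638 m³/s
w_3 = (9.2 − 4.9)/2 = 2.15 m; q_3 = 0.54 × 0.88 × 2.15 = 1.022 m³/s
w_4 = (14.2 − 6.9)/2 = 3.65 m; q_4 = 0.55 × 0.96 × 3.65 = 1.927 m³/s
w_5 = (18.6 − 9.2)/2 = 4.7 m; q_5 = 0.53 × 1.17 × 4.7 = 2.914 m³/s
w_6 = (22.4 − 14.2)/2 = 4.1 m; q_6 = 0.35 × 0.54 × 4.1 = 0.7749 m³/s
w_7 = (22.4 − 18.6)/2 = 1.9 m; q_7 = 0.21 × 0.20 × 1.9 = 0.07980 m³/s
Q = Σ qᵢ = 7.574 m³/s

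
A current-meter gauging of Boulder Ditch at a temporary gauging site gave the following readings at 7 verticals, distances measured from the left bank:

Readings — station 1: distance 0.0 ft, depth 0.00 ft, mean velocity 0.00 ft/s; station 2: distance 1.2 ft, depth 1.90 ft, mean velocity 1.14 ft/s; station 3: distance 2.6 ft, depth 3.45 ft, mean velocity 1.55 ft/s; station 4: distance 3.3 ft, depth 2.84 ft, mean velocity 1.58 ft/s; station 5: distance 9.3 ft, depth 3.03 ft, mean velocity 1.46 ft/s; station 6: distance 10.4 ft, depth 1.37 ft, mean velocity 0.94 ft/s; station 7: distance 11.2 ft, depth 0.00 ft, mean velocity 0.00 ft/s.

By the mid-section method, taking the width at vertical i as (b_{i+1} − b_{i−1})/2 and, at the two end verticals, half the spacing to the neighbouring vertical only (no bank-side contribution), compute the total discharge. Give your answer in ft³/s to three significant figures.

w_2 = (2.6 − 0.0)/2 = 1.3 ft; q_2 = 1.14 × 1.90 × 1.3 = 2.816 ft³/s
w_3 = (3.3 − 1.2)/2 = 1.05 ft; q_3 = 1.55 × 3.45 × 1.05 = 5.615 ft³/s
w_4 = (9.3 − 2.6)/2 = 3.35 ft; q_4 = 1.58 × 2.84 × 3.35 = 15.03 ft³/s
w_5 = (10.4 − 3.3)/2 = 3.55 ft; q_5 = 1.46 × 3.03 × 3.55 = 15.70 ft³/s
w_6 = (11.2 − 9.3)/2 = 0.95 ft; q_6 = 0.94 × 1.37 × 0.95 = 1.223 ft³/s
Stations 1, 7 contribute zero (depth or velocity is 0).
Q = Σ qᵢ = 40.39 ft³/s

40.4 ft³/s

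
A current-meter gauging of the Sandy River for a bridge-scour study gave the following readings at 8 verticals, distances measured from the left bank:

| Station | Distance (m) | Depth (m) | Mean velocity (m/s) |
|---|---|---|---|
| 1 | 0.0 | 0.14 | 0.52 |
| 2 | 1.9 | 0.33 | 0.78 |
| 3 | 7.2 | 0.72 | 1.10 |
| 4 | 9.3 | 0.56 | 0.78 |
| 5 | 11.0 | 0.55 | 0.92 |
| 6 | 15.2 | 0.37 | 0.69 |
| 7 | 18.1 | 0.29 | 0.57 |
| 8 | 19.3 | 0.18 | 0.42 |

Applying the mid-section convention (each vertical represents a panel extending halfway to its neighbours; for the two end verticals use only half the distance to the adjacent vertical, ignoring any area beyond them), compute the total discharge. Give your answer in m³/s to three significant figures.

7.54 m³/s

w_1 = (1.9 − 0.0)/2 = 0.95 m; q_1 = 0.52 × 0.14 × 0.95 = 0.06916 m³/s
w_2 = (7.2 − 0.0)/2 = 3.6 m; q_2 = 0.78 × 0.33 × 3.6 = 0.9266 m³/s
w_3 = (9.3 − 1.9)/2 = 3.7 m; q_3 = 1.10 × 0.72 × 3.7 = 2.930 m³/s
w_4 = (11.0 − 7.2)/2 = 1.9 m; q_4 = 0.78 × 0.56 × 1.9 = 0.8299 m³/s
w_5 = (15.2 − 9.3)/2 = 2.95 m; q_5 = 0.92 × 0.55 × 2.95 = 1.493 m³/s
w_6 = (18.1 − 11.0)/2 = 3.55 m; q_6 = 0.69 × 0.37 × 3.55 = 0.9063 m³/s
w_7 = (19.3 − 15.2)/2 = 2.05 m; q_7 = 0.57 × 0.29 × 2.05 = 0.3389 m³/s
w_8 = (19.3 − 18.1)/2 = 0.6 m; q_8 = 0.42 × 0.18 × 0.6 = 0.04536 m³/s
Q = Σ qᵢ = 7.539 m³/s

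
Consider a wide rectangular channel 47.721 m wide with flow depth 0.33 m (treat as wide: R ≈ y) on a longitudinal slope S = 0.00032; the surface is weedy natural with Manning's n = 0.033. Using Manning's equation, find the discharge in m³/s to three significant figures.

A = b·y = 47.721 × 0.33 = 15.75 m²
Wide channel: R ≈ y = 0.33 m
Q = (1/n)·A·R^(2/3)·S^(1/2) = (1/0.033) × 15.75 × 0.3300^(2/3) × 0.00032^(1/2) = 4.077 m³/s

4.08 m³/s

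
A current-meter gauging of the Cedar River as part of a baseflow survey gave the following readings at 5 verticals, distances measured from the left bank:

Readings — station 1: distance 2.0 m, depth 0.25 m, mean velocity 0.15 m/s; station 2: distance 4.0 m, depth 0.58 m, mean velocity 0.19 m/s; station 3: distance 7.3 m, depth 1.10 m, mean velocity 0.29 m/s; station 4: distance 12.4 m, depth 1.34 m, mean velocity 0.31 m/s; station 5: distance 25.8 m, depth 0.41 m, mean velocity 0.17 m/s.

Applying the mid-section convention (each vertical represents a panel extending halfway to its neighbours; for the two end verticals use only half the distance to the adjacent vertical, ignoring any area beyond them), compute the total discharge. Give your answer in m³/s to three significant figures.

w_1 = (4.0 − 2.0)/2 = 1 m; q_1 = 0.15 × 0.25 × 1 = 0.03750 m³/s
w_2 = (7.3 − 2.0)/2 = 2.65 m; q_2 = 0.19 × 0.58 × 2.65 = 0.2920 m³/s
w_3 = (12.4 − 4.0)/2 = 4.2 m; q_3 = 0.29 × 1.10 × 4.2 = 1.340 m³/s
w_4 = (25.8 − 7.3)/2 = 9.25 m; q_4 = 0.31 × 1.34 × 9.25 = 3.842 m³/s
w_5 = (25.8 − 12.4)/2 = 6.7 m; q_5 = 0.17 × 0.41 × 6.7 = 0.4670 m³/s
Q = Σ qᵢ = 5.979 m³/s

5.98 m³/s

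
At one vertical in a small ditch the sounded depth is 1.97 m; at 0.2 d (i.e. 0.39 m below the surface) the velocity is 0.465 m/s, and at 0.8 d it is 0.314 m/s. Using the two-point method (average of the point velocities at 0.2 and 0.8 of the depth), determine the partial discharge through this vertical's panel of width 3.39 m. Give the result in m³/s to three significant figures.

v̄ = (0.465 + 0.314) / 2 = 0.3895 m/s
q = v̄ × d × w = 0.3895 × 1.97 × 3.39 = 2.601 m³/s

2.60 m³/s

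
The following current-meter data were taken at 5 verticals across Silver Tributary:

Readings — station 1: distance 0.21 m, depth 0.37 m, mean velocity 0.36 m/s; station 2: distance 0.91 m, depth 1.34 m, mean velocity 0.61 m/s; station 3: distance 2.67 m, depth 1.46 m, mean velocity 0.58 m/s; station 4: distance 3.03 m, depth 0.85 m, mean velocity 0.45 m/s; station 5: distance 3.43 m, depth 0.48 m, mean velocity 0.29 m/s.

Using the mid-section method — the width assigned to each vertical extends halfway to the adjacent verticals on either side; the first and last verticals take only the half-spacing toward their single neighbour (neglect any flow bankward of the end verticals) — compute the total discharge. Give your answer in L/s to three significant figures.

2120 L/s

w_1 = (0.91 − 0.21)/2 = 0.35 m; q_1 = 0.36 × 0.37 × 0.35 = 0.04662 m³/s
w_2 = (2.67 − 0.21)/2 = 1.23 m; q_2 = 0.61 × 1.34 × 1.23 = 1.005 m³/s
w_3 = (3.03 − 0.91)/2 = 1.06 m; q_3 = 0.58 × 1.46 × 1.06 = 0.8976 m³/s
w_4 = (3.43 − 2.67)/2 = 0.38 m; q_4 = 0.45 × 0.85 × 0.38 = 0.1454 m³/s
w_5 = (3.43 − 3.03)/2 = 0.2 m; q_5 = 0.29 × 0.48 × 0.2 = 0.02784 m³/s
Q = Σ qᵢ = 2.123 m³/s
= 2.123 × 1000 = 2123 L/s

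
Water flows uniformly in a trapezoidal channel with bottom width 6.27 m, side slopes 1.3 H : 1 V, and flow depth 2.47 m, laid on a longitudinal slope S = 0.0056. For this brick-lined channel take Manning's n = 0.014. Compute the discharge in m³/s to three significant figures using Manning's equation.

173 m³/s

A = (b + z·y)·y = (6.27 + 1.3×2.47)×2.47 = 23.42 m²
P = b + 2y√(1+z²) = 6.27 + 2×2.47×√(1+1.3²) = 14.37 m
R = A/P = 23.42/14.37 = 1.629 m
Q = (1/n)·A·R^(2/3)·S^(1/2) = (1/0.014) × 23.42 × 1.629^(2/3) × 0.0056^(1/2) = 173.3 m³/s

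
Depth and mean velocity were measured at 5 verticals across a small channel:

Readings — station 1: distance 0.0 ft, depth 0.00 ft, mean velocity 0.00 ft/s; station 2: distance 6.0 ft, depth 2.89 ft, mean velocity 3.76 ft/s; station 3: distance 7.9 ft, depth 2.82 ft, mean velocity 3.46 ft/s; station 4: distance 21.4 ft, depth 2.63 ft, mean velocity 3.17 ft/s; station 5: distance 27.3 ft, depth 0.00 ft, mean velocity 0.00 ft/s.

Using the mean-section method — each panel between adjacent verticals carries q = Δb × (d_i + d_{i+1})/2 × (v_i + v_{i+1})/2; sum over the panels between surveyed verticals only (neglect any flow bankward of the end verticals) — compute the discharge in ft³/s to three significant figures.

170 ft³/s

Panel 1-2: Δb = 6 ft, d̄ = (0.00+2.89)/2 = 1.445, v̄ = (0.00+3.76)/2 = 1.88 → q = 6×1.445×1.88 = 16.30 ft³/s
Panel 2-3: Δb = 1.9 ft, d̄ = (2.89+2.82)/2 = 2.855, v̄ = (3.76+3.46)/2 = 3.61 → q = 1.9×2.855×3.61 = 19.58 ft³/s
Panel 3-4: Δb = 13.5 ft, d̄ = (2.82+2.63)/2 = 2.725, v̄ = (3.46+3.17)/2 = 3.315 → q = 13.5×2.725×3.315 = 122.0 ft³/s
Panel 4-5: Δb = 5.9 ft, d̄ = (2.63+0.00)/2 = 1.315, v̄ = (3.17+0.00)/2 = 1.585 → q = 5.9×1.315×1.585 = 12.30 ft³/s
Q = Σ q = 170.1 ft³/s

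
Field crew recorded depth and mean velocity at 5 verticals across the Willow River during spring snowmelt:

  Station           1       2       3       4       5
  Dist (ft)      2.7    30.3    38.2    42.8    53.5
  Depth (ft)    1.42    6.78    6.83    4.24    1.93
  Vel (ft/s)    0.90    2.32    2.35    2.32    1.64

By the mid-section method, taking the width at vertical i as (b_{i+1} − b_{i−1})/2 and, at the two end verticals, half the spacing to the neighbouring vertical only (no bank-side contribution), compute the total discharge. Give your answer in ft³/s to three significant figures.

w_1 = (30.3 − 2.7)/2 = 13.8 ft; q_1 = 0.90 × 1.42 × 13.8 = 17.64 ft³/s
w_2 = (38.2 − 2.7)/2 = 17.75 ft; q_2 = 2.32 × 6.78 × 17.75 = 279.2 ft³/s
w_3 = (42.8 − 30.3)/2 = 6.25 ft; q_3 = 2.35 × 6.83 × 6.25 = 100.3 ft³/s
w_4 = (53.5 − 38.2)/2 = 7.65 ft; q_4 = 2.32 × 4.24 × 7.65 = 75.25 ft³/s
w_5 = (53.5 − 42.8)/2 = 5.35 ft; q_5 = 1.64 × 1.93 × 5.35 = 16.93 ft³/s
Q = Σ qᵢ = 489.3 ft³/s

489 ft³/s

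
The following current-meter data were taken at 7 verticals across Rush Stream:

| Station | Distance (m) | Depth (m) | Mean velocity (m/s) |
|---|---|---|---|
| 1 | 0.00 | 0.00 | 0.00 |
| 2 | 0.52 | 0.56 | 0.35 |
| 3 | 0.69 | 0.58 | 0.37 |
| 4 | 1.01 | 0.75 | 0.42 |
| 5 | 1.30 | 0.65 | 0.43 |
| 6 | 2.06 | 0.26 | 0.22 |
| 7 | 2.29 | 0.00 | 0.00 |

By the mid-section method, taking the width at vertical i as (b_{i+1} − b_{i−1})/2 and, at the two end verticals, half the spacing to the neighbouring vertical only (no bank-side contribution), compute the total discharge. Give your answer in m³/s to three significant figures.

w_2 = (0.69 − 0.00)/2 = 0.345 m; q_2 = 0.35 × 0.56 × 0.345 = 0.06762 m³/s
w_3 = (1.01 − 0.52)/2 = 0.245 m; q_3 = 0.37 × 0.58 × 0.245 = 0.05258 m³/s
w_4 = (1.30 − 0.69)/2 = 0.305 m; q_4 = 0.42 × 0.75 × 0.305 = 0.09608 m³/s
w_5 = (2.06 − 1.01)/2 = 0.525 m; q_5 = 0.43 × 0.65 × 0.525 = 0.1467 m³/s
w_6 = (2.29 − 1.30)/2 = 0.495 m; q_6 = 0.22 × 0.26 × 0.495 = 0.02831 m³/s
Stations 1, 7 contribute zero (depth or velocity is 0).
Q = Σ qᵢ = 0.3913 m³/s

0.391 m³/s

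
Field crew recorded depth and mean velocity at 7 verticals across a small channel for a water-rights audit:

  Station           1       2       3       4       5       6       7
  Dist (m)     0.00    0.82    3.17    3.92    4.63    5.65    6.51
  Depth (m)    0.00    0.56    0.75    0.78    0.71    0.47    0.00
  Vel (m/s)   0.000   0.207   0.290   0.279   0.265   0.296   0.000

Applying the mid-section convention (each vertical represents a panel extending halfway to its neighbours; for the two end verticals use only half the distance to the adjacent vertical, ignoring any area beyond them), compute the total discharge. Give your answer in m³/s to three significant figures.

w_2 = (3.17 − 0.00)/2 = 1.585 m; q_2 = 0.207 × 0.56 × 1.585 = 0.1837 m³/s
w_3 = (3.92 − 0.82)/2 = 1.55 m; q_3 = 0.290 × 0.75 × 1.55 = 0.3371 m³/s
w_4 = (4.63 − 3.17)/2 = 0.73 m; q_4 = 0.279 × 0.78 × 0.73 = 0.1589 m³/s
w_5 = (5.65 − 3.92)/2 = 0.865 m; q_5 = 0.265 × 0.71 × 0.865 = 0.1627 m³/s
w_6 = (6.51 − 4.63)/2 = 0.94 m; q_6 = 0.296 × 0.47 × 0.94 = 0.1308 m³/s
Stations 1, 7 contribute zero (depth or velocity is 0).
Q = Σ qᵢ = 0.9732 m³/s

0.973 m³/s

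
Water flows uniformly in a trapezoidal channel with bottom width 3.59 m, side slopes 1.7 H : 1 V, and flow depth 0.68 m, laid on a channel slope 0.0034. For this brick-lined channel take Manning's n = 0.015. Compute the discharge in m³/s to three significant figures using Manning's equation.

8.06 m³/s

A = (b + z·y)·y = (3.59 + 1.7×0.68)×0.68 = 3.227 m²
P = b + 2y√(1+z²) = 3.59 + 2×0.68×√(1+1.7²) = 6.272 m
R = A/P = 3.227/6.272 = 0.5145 m
Q = (1/n)·A·R^(2/3)·S^(1/2) = (1/0.015) × 3.227 × 0.5145^(2/3) × 0.0034^(1/2) = 8.055 m³/s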